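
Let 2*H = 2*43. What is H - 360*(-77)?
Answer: 27763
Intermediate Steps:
H = 43 (H = (2*43)/2 = (½)*86 = 43)
H - 360*(-77) = 43 - 360*(-77) = 43 + 27720 = 27763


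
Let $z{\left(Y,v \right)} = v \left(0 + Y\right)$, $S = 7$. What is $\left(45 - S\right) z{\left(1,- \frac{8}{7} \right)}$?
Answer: $- \frac{304}{7} \approx -43.429$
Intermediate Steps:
$z{\left(Y,v \right)} = Y v$ ($z{\left(Y,v \right)} = v Y = Y v$)
$\left(45 - S\right) z{\left(1,- \frac{8}{7} \right)} = \left(45 - 7\right) 1 \left(- \frac{8}{7}\right) = \left(45 - 7\right) 1 \left(\left(-8\right) \frac{1}{7}\right) = 38 \cdot 1 \left(- \frac{8}{7}\right) = 38 \left(- \frac{8}{7}\right) = - \frac{304}{7}$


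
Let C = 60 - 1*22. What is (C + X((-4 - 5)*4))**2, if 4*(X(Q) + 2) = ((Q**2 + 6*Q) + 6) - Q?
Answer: 400689/4 ≈ 1.0017e+5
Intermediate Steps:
X(Q) = -1/2 + Q**2/4 + 5*Q/4 (X(Q) = -2 + (((Q**2 + 6*Q) + 6) - Q)/4 = -2 + ((6 + Q**2 + 6*Q) - Q)/4 = -2 + (6 + Q**2 + 5*Q)/4 = -2 + (3/2 + Q**2/4 + 5*Q/4) = -1/2 + Q**2/4 + 5*Q/4)
C = 38 (C = 60 - 22 = 38)
(C + X((-4 - 5)*4))**2 = (38 + (-1/2 + ((-4 - 5)*4)**2/4 + 5*((-4 - 5)*4)/4))**2 = (38 + (-1/2 + (-9*4)**2/4 + 5*(-9*4)/4))**2 = (38 + (-1/2 + (1/4)*(-36)**2 + (5/4)*(-36)))**2 = (38 + (-1/2 + (1/4)*1296 - 45))**2 = (38 + (-1/2 + 324 - 45))**2 = (38 + 557/2)**2 = (633/2)**2 = 400689/4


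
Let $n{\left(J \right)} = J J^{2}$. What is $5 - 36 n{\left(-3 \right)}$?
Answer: $977$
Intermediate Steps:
$n{\left(J \right)} = J^{3}$
$5 - 36 n{\left(-3 \right)} = 5 - 36 \left(-3\right)^{3} = 5 - -972 = 5 + 972 = 977$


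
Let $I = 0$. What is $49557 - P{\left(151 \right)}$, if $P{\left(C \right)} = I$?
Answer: $49557$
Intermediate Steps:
$P{\left(C \right)} = 0$
$49557 - P{\left(151 \right)} = 49557 - 0 = 49557 + 0 = 49557$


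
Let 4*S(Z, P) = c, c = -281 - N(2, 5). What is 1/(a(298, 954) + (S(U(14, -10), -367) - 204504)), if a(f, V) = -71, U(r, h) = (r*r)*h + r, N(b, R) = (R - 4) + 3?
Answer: -4/818585 ≈ -4.8865e-6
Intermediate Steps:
N(b, R) = -1 + R (N(b, R) = (-4 + R) + 3 = -1 + R)
U(r, h) = r + h*r² (U(r, h) = r²*h + r = h*r² + r = r + h*r²)
c = -285 (c = -281 - (-1 + 5) = -281 - 1*4 = -281 - 4 = -285)
S(Z, P) = -285/4 (S(Z, P) = (¼)*(-285) = -285/4)
1/(a(298, 954) + (S(U(14, -10), -367) - 204504)) = 1/(-71 + (-285/4 - 204504)) = 1/(-71 - 818301/4) = 1/(-818585/4) = -4/818585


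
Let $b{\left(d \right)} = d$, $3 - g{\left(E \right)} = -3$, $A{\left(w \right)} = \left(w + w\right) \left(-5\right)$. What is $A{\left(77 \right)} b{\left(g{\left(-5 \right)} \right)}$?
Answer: $-4620$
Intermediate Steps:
$A{\left(w \right)} = - 10 w$ ($A{\left(w \right)} = 2 w \left(-5\right) = - 10 w$)
$g{\left(E \right)} = 6$ ($g{\left(E \right)} = 3 - -3 = 3 + 3 = 6$)
$A{\left(77 \right)} b{\left(g{\left(-5 \right)} \right)} = \left(-10\right) 77 \cdot 6 = \left(-770\right) 6 = -4620$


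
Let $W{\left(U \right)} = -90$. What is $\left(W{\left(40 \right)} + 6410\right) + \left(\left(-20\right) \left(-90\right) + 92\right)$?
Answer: $8212$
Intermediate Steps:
$\left(W{\left(40 \right)} + 6410\right) + \left(\left(-20\right) \left(-90\right) + 92\right) = \left(-90 + 6410\right) + \left(\left(-20\right) \left(-90\right) + 92\right) = 6320 + \left(1800 + 92\right) = 6320 + 1892 = 8212$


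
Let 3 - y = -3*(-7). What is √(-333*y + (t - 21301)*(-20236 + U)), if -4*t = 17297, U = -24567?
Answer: 3*√510264031/2 ≈ 33884.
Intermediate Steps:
t = -17297/4 (t = -¼*17297 = -17297/4 ≈ -4324.3)
y = -18 (y = 3 - (-3)*(-7) = 3 - 1*21 = 3 - 21 = -18)
√(-333*y + (t - 21301)*(-20236 + U)) = √(-333*(-18) + (-17297/4 - 21301)*(-20236 - 24567)) = √(5994 - 102501/4*(-44803)) = √(5994 + 4592352303/4) = √(4592376279/4) = 3*√510264031/2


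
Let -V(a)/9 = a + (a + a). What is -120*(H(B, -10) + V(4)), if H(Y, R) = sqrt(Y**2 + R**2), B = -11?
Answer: 12960 - 120*sqrt(221) ≈ 11176.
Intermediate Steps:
V(a) = -27*a (V(a) = -9*(a + (a + a)) = -9*(a + 2*a) = -27*a)
H(Y, R) = sqrt(R**2 + Y**2)
-120*(H(B, -10) + V(4)) = -120*(sqrt((-10)**2 + (-11)**2) - 27*4) = -120*(sqrt(100 + 121) - 108) = -120*(sqrt(221) - 108) = -120*(-108 + sqrt(221)) = 12960 - 120*sqrt(221)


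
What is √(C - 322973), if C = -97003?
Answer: 6*I*√11666 ≈ 648.06*I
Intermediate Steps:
√(C - 322973) = √(-97003 - 322973) = √(-419976) = 6*I*√11666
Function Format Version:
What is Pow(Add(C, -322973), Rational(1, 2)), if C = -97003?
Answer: Mul(6, I, Pow(11666, Rational(1, 2))) ≈ Mul(648.06, I)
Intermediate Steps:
Pow(Add(C, -322973), Rational(1, 2)) = Pow(Add(-97003, -322973), Rational(1, 2)) = Pow(-419976, Rational(1, 2)) = Mul(6, I, Pow(11666, Rational(1, 2)))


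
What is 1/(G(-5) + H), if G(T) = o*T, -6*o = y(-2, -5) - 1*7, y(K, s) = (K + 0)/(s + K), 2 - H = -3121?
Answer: 42/130931 ≈ 0.00032078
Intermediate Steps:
H = 3123 (H = 2 - 1*(-3121) = 2 + 3121 = 3123)
y(K, s) = K/(K + s)
o = 47/42 (o = -(-2/(-2 - 5) - 1*7)/6 = -(-2/(-7) - 7)/6 = -(-2*(-⅐) - 7)/6 = -(2/7 - 7)/6 = -⅙*(-47/7) = 47/42 ≈ 1.1190)
G(T) = 47*T/42
1/(G(-5) + H) = 1/((47/42)*(-5) + 3123) = 1/(-235/42 + 3123) = 1/(130931/42) = 42/130931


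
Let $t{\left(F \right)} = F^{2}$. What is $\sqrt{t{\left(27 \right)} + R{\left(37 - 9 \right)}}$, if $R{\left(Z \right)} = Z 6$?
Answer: $\sqrt{897} \approx 29.95$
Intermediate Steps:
$R{\left(Z \right)} = 6 Z$
$\sqrt{t{\left(27 \right)} + R{\left(37 - 9 \right)}} = \sqrt{27^{2} + 6 \left(37 - 9\right)} = \sqrt{729 + 6 \left(37 - 9\right)} = \sqrt{729 + 6 \cdot 28} = \sqrt{729 + 168} = \sqrt{897}$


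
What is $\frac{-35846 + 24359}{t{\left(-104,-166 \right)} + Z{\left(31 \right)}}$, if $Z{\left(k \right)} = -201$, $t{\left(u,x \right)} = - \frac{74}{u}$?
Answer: $\frac{597324}{10415} \approx 57.352$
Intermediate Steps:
$\frac{-35846 + 24359}{t{\left(-104,-166 \right)} + Z{\left(31 \right)}} = \frac{-35846 + 24359}{- \frac{74}{-104} - 201} = - \frac{11487}{\left(-74\right) \left(- \frac{1}{104}\right) - 201} = - \frac{11487}{\frac{37}{52} - 201} = - \frac{11487}{- \frac{10415}{52}} = \left(-11487\right) \left(- \frac{52}{10415}\right) = \frac{597324}{10415}$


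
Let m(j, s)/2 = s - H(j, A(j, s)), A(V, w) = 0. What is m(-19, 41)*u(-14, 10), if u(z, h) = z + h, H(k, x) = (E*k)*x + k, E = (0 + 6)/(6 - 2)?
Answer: -480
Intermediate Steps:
E = 3/2 (E = 6/4 = 6*(1/4) = 3/2 ≈ 1.5000)
H(k, x) = k + 3*k*x/2 (H(k, x) = (3*k/2)*x + k = 3*k*x/2 + k = k + 3*k*x/2)
m(j, s) = -2*j + 2*s (m(j, s) = 2*(s - j*(2 + 3*0)/2) = 2*(s - j*(2 + 0)/2) = 2*(s - j*2/2) = 2*(s - j) = -2*j + 2*s)
u(z, h) = h + z
m(-19, 41)*u(-14, 10) = (-2*(-19) + 2*41)*(10 - 14) = (38 + 82)*(-4) = 120*(-4) = -480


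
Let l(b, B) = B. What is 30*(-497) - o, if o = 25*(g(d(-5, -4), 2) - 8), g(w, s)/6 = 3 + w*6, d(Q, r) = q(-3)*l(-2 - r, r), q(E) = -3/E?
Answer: -11560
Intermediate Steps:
d(Q, r) = r (d(Q, r) = (-3/(-3))*r = (-3*(-1/3))*r = 1*r = r)
g(w, s) = 18 + 36*w (g(w, s) = 6*(3 + w*6) = 6*(3 + 6*w) = 18 + 36*w)
o = -3350 (o = 25*((18 + 36*(-4)) - 8) = 25*((18 - 144) - 8) = 25*(-126 - 8) = 25*(-134) = -3350)
30*(-497) - o = 30*(-497) - 1*(-3350) = -14910 + 3350 = -11560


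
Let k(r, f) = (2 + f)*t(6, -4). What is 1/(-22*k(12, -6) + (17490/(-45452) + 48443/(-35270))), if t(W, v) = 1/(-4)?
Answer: -18216955/432803732 ≈ -0.042091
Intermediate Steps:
t(W, v) = -¼ (t(W, v) = 1*(-¼) = -¼)
k(r, f) = -½ - f/4 (k(r, f) = (2 + f)*(-¼) = -½ - f/4)
1/(-22*k(12, -6) + (17490/(-45452) + 48443/(-35270))) = 1/(-22*(-½ - ¼*(-6)) + (17490/(-45452) + 48443/(-35270))) = 1/(-22*(-½ + 3/2) + (17490*(-1/45452) + 48443*(-1/35270))) = 1/(-22*1 + (-795/2066 - 48443/35270)) = 1/(-22 - 32030722/18216955) = 1/(-432803732/18216955) = -18216955/432803732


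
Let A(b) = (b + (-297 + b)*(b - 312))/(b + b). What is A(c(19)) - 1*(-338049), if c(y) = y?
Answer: 12927335/38 ≈ 3.4019e+5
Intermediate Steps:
A(b) = (b + (-312 + b)*(-297 + b))/(2*b) (A(b) = (b + (-297 + b)*(-312 + b))/((2*b)) = (b + (-312 + b)*(-297 + b))*(1/(2*b)) = (b + (-312 + b)*(-297 + b))/(2*b))
A(c(19)) - 1*(-338049) = (-304 + (½)*19 + 46332/19) - 1*(-338049) = (-304 + 19/2 + 46332*(1/19)) + 338049 = (-304 + 19/2 + 46332/19) + 338049 = 81473/38 + 338049 = 12927335/38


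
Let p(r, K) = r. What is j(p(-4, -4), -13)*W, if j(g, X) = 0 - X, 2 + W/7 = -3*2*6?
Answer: -3458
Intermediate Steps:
W = -266 (W = -14 + 7*(-3*2*6) = -14 + 7*(-6*6) = -14 + 7*(-36) = -14 - 252 = -266)
j(g, X) = -X
j(p(-4, -4), -13)*W = -1*(-13)*(-266) = 13*(-266) = -3458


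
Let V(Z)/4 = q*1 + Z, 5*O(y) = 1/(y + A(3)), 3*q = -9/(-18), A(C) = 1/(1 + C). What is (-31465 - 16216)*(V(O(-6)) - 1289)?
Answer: 21195301163/345 ≈ 6.1436e+7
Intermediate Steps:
q = 1/6 (q = (-9/(-18))/3 = (-9*(-1/18))/3 = (1/3)*(1/2) = 1/6 ≈ 0.16667)
O(y) = 1/(5*(1/4 + y)) (O(y) = 1/(5*(y + 1/(1 + 3))) = 1/(5*(y + 1/4)) = 1/(5*(1/4 + y)))
V(Z) = 2/3 + 4*Z (V(Z) = 4*((1/6)*1 + Z) = 4*(1/6 + Z) = 2/3 + 4*Z)
(-31465 - 16216)*(V(O(-6)) - 1289) = (-31465 - 16216)*((2/3 + 4*(4/(5*(1 + 4*(-6))))) - 1289) = -47681*((2/3 + 4*(4/(5*(1 - 24)))) - 1289) = -47681*((2/3 + 4*((4/5)/(-23))) - 1289) = -47681*((2/3 + 4*((4/5)*(-1/23))) - 1289) = -47681*((2/3 + 4*(-4/115)) - 1289) = -47681*((2/3 - 16/115) - 1289) = -47681*(182/345 - 1289) = -47681*(-444523/345) = 21195301163/345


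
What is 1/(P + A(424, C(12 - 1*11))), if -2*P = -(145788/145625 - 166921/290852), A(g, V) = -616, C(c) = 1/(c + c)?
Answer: -84710645000/52163662459249 ≈ -0.0016239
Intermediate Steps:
C(c) = 1/(2*c)
P = 18094860751/84710645000 (P = -(-1)*(145788/145625 - 166921/290852)/2 = -(-1)*18094860751/(2*42355322500) = -½*(-18094860751/42355322500) = 18094860751/84710645000 ≈ 0.21361)
1/(P + A(424, C(12 - 1*11))) = 1/(18094860751/84710645000 - 616) = 1/(-52163662459249/84710645000) = -84710645000/52163662459249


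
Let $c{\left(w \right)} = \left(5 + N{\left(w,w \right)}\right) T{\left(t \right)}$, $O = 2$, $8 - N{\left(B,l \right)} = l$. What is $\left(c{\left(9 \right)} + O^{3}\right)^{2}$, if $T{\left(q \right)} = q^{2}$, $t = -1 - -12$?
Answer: $242064$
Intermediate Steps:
$N{\left(B,l \right)} = 8 - l$
$t = 11$ ($t = -1 + 12 = 11$)
$c{\left(w \right)} = 1573 - 121 w$ ($c{\left(w \right)} = \left(5 - \left(-8 + w\right)\right) 11^{2} = \left(13 - w\right) 121 = 1573 - 121 w$)
$\left(c{\left(9 \right)} + O^{3}\right)^{2} = \left(\left(1573 - 1089\right) + 2^{3}\right)^{2} = \left(\left(1573 - 1089\right) + 8\right)^{2} = \left(484 + 8\right)^{2} = 492^{2} = 242064$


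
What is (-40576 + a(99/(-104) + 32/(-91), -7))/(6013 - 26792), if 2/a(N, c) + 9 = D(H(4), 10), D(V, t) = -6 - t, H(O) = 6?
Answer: 1014402/519475 ≈ 1.9527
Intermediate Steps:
a(N, c) = -2/25 (a(N, c) = 2/(-9 + (-6 - 1*10)) = 2/(-9 + (-6 - 10)) = 2/(-9 - 16) = 2/(-25) = 2*(-1/25) = -2/25)
(-40576 + a(99/(-104) + 32/(-91), -7))/(6013 - 26792) = (-40576 - 2/25)/(6013 - 26792) = -1014402/25/(-20779) = -1014402/25*(-1/20779) = 1014402/519475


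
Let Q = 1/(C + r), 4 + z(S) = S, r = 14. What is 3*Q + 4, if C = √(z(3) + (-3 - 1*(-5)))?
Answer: 21/5 ≈ 4.2000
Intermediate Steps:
z(S) = -4 + S
C = 1 (C = √((-4 + 3) + (-3 - 1*(-5))) = √(-1 + (-3 + 5)) = √(-1 + 2) = √1 = 1)
Q = 1/15 (Q = 1/(1 + 14) = 1/15 ≈ 0.066667)
3*Q + 4 = 3*(1/15) + 4 = ⅕ + 4 = 21/5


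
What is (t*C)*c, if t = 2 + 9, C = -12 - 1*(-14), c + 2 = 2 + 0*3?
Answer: 0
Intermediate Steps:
c = 0 (c = -2 + (2 + 0*3) = -2 + (2 + 0) = -2 + 2 = 0)
C = 2 (C = -12 + 14 = 2)
t = 11
(t*C)*c = (11*2)*0 = 22*0 = 0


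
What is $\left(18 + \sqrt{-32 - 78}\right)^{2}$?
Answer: $\left(18 + i \sqrt{110}\right)^{2} \approx 214.0 + 377.57 i$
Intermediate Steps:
$\left(18 + \sqrt{-32 - 78}\right)^{2} = \left(18 + \sqrt{-110}\right)^{2} = \left(18 + i \sqrt{110}\right)^{2}$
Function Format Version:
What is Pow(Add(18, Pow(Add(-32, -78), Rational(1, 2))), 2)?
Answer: Pow(Add(18, Mul(I, Pow(110, Rational(1, 2)))), 2) ≈ Add(214.00, Mul(377.57, I))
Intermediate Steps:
Pow(Add(18, Pow(Add(-32, -78), Rational(1, 2))), 2) = Pow(Add(18, Pow(-110, Rational(1, 2))), 2) = Pow(Add(18, Mul(I, Pow(110, Rational(1, 2)))), 2)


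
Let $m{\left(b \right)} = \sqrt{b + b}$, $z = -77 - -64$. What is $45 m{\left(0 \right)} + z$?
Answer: $-13$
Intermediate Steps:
$z = -13$ ($z = -77 + 64 = -13$)
$m{\left(b \right)} = \sqrt{2} \sqrt{b}$ ($m{\left(b \right)} = \sqrt{2 b} = \sqrt{2} \sqrt{b}$)
$45 m{\left(0 \right)} + z = 45 \sqrt{2} \sqrt{0} - 13 = 45 \sqrt{2} \cdot 0 - 13 = 45 \cdot 0 - 13 = 0 - 13 = -13$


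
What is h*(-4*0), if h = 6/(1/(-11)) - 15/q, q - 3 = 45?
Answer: 0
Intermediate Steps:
q = 48 (q = 3 + 45 = 48)
h = -1061/16 (h = 6/(1/(-11)) - 15/48 = 6/(-1/11) - 15*1/48 = 6*(-11) - 5/16 = -66 - 5/16 = -1061/16 ≈ -66.313)
h*(-4*0) = -(-1061)*0/4 = -1061/16*0 = 0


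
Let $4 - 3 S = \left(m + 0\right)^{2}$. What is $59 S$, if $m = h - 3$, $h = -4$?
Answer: $-885$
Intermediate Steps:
$m = -7$ ($m = -4 - 3 = -7$)
$S = -15$ ($S = \frac{4}{3} - \frac{\left(-7 + 0\right)^{2}}{3} = \frac{4}{3} - \frac{\left(-7\right)^{2}}{3} = \frac{4}{3} - \frac{49}{3} = -15$)
$59 S = 59 \left(-15\right) = -885$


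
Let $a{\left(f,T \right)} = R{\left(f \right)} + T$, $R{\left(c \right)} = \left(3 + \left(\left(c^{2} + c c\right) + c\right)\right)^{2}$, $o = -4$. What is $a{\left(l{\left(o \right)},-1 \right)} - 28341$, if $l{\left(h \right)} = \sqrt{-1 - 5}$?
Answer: $-28342 + \left(9 - i \sqrt{6}\right)^{2} \approx -28267.0 - 44.091 i$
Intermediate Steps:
$l{\left(h \right)} = i \sqrt{6}$ ($l{\left(h \right)} = \sqrt{-6} = i \sqrt{6}$)
$R{\left(c \right)} = \left(3 + c + 2 c^{2}\right)^{2}$ ($R{\left(c \right)} = \left(3 + \left(\left(c^{2} + c^{2}\right) + c\right)\right)^{2} = \left(3 + \left(2 c^{2} + c\right)\right)^{2} = \left(3 + \left(c + 2 c^{2}\right)\right)^{2} = \left(3 + c + 2 c^{2}\right)^{2}$)
$a{\left(f,T \right)} = T + \left(3 + f + 2 f^{2}\right)^{2}$ ($a{\left(f,T \right)} = \left(3 + f + 2 f^{2}\right)^{2} + T = T + \left(3 + f + 2 f^{2}\right)^{2}$)
$a{\left(l{\left(o \right)},-1 \right)} - 28341 = \left(-1 + \left(3 + i \sqrt{6} + 2 \left(i \sqrt{6}\right)^{2}\right)^{2}\right) - 28341 = \left(-1 + \left(3 + i \sqrt{6} + 2 \left(-6\right)\right)^{2}\right) - 28341 = \left(-1 + \left(3 + i \sqrt{6} - 12\right)^{2}\right) - 28341 = \left(-1 + \left(-9 + i \sqrt{6}\right)^{2}\right) - 28341 = -28342 + \left(-9 + i \sqrt{6}\right)^{2}$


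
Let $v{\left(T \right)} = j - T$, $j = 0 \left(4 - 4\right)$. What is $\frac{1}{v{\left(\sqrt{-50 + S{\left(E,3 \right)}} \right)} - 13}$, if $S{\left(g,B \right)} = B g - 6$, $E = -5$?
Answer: $\frac{i}{\sqrt{71} - 13 i} \approx -0.054167 + 0.035109 i$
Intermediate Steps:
$j = 0$ ($j = 0 \cdot 0 = 0$)
$S{\left(g,B \right)} = -6 + B g$
$v{\left(T \right)} = - T$ ($v{\left(T \right)} = 0 - T = - T$)
$\frac{1}{v{\left(\sqrt{-50 + S{\left(E,3 \right)}} \right)} - 13} = \frac{1}{- \sqrt{-50 + \left(-6 + 3 \left(-5\right)\right)} - 13} = \frac{1}{- \sqrt{-50 - 21} - 13} = \frac{1}{- \sqrt{-71} - 13} = \frac{1}{- i \sqrt{71} - 13} = \frac{1}{-13 - i \sqrt{71}}$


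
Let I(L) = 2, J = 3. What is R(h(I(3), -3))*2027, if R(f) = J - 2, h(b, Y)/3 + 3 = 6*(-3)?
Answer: 2027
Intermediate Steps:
h(b, Y) = -63 (h(b, Y) = -9 + 3*(6*(-3)) = -9 + 3*(-18) = -9 - 54 = -63)
R(f) = 1 (R(f) = 3 - 2 = 1)
R(h(I(3), -3))*2027 = 1*2027 = 2027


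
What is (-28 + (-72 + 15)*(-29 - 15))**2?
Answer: 6150400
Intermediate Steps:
(-28 + (-72 + 15)*(-29 - 15))**2 = (-28 - 57*(-44))**2 = (-28 + 2508)**2 = 2480**2 = 6150400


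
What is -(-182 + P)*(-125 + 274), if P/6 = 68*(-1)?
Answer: 87910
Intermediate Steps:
P = -408 (P = 6*(68*(-1)) = 6*(-68) = -408)
-(-182 + P)*(-125 + 274) = -(-182 - 408)*(-125 + 274) = -(-590)*149 = -1*(-87910) = 87910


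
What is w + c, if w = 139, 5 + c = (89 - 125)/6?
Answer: 128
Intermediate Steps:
c = -11 (c = -5 + (89 - 125)/6 = -5 - 36*1/6 = -5 - 6 = -11)
w + c = 139 - 11 = 128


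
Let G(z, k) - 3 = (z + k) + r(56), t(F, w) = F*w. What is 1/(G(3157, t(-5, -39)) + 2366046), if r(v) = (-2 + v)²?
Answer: 1/2372317 ≈ 4.2153e-7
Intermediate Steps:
G(z, k) = 2919 + k + z (G(z, k) = 3 + ((z + k) + (-2 + 56)²) = 3 + ((k + z) + 54²) = 3 + ((k + z) + 2916) = 3 + (2916 + k + z) = 2919 + k + z)
1/(G(3157, t(-5, -39)) + 2366046) = 1/((2919 - 5*(-39) + 3157) + 2366046) = 1/((2919 + 195 + 3157) + 2366046) = 1/(6271 + 2366046) = 1/2372317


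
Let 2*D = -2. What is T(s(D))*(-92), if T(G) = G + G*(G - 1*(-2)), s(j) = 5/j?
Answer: -920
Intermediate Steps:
D = -1 (D = (½)*(-2) = -1)
T(G) = G + G*(2 + G) (T(G) = G + G*(G + 2) = G + G*(2 + G))
T(s(D))*(-92) = ((5/(-1))*(3 + 5/(-1)))*(-92) = ((5*(-1))*(3 + 5*(-1)))*(-92) = -5*(3 - 5)*(-92) = -5*(-2)*(-92) = 10*(-92) = -920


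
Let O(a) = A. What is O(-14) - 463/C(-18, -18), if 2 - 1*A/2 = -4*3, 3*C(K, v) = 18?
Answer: -295/6 ≈ -49.167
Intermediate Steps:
C(K, v) = 6 (C(K, v) = (⅓)*18 = 6)
A = 28 (A = 4 - (-8)*3 = 4 - 2*(-12) = 4 + 24 = 28)
O(a) = 28
O(-14) - 463/C(-18, -18) = 28 - 463/6 = -295/6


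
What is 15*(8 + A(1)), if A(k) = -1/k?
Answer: 105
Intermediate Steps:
15*(8 + A(1)) = 15*(8 - 1/1) = 15*(8 - 1*1) = 15*(8 - 1) = 15*7 = 105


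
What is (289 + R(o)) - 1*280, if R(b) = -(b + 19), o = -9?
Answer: -1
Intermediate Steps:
R(b) = -19 - b (R(b) = -(19 + b) = -19 - b)
(289 + R(o)) - 1*280 = (289 + (-19 - 1*(-9))) - 1*280 = (289 + (-19 + 9)) - 280 = (289 - 10) - 280 = 279 - 280 = -1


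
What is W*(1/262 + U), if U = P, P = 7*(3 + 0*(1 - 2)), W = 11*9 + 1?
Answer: 275150/131 ≈ 2100.4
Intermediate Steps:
W = 100 (W = 99 + 1 = 100)
P = 21 (P = 7*(3 + 0*(-1)) = 7*(3 + 0) = 7*3 = 21)
U = 21
W*(1/262 + U) = 100*(1/262 + 21) = 100*(5503/262) = 275150/131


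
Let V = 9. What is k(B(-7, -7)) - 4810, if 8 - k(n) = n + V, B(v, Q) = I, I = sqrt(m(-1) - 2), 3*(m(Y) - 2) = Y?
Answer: -4811 - I*sqrt(3)/3 ≈ -4811.0 - 0.57735*I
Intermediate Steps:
m(Y) = 2 + Y/3
I = I*sqrt(3)/3 (I = sqrt((2 + (1/3)*(-1)) - 2) = sqrt((2 - 1/3) - 2) = sqrt(5/3 - 2) = sqrt(-1/3) = I*sqrt(3)/3 ≈ 0.57735*I)
B(v, Q) = I*sqrt(3)/3
k(n) = -1 - n (k(n) = 8 - (n + 9) = 8 - (9 + n) = 8 + (-9 - n) = -1 - n)
k(B(-7, -7)) - 4810 = (-1 - I*sqrt(3)/3) - 4810 = -4811 - I*sqrt(3)/3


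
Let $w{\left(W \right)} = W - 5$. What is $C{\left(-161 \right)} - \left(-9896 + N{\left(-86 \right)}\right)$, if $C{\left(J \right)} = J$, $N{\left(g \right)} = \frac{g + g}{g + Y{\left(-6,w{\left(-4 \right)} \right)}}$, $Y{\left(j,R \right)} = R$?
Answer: $\frac{924653}{95} \approx 9733.2$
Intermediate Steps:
$w{\left(W \right)} = -5 + W$
$N{\left(g \right)} = \frac{2 g}{-9 + g}$ ($N{\left(g \right)} = \frac{g + g}{g - 9} = \frac{2 g}{g - 9} = \frac{2 g}{-9 + g}$)
$C{\left(-161 \right)} - \left(-9896 + N{\left(-86 \right)}\right) = -161 - \left(-9896 + 2 \left(-86\right) \frac{1}{-9 - 86}\right) = -161 - \left(-9896 + 2 \left(-86\right) \frac{1}{-95}\right) = -161 - \left(-9896 + 2 \left(-86\right) \left(- \frac{1}{95}\right)\right) = -161 - \left(-9896 + \frac{172}{95}\right) = -161 - - \frac{939948}{95} = -161 + \frac{939948}{95} = \frac{924653}{95}$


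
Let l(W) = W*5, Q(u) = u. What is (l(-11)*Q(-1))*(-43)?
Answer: -2365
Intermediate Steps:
l(W) = 5*W
(l(-11)*Q(-1))*(-43) = ((5*(-11))*(-1))*(-43) = -55*(-1)*(-43) = 55*(-43) = -2365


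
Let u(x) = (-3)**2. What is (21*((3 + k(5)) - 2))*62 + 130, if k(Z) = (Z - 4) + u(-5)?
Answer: 14452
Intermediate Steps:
u(x) = 9
k(Z) = 5 + Z (k(Z) = (Z - 4) + 9 = (-4 + Z) + 9 = 5 + Z)
(21*((3 + k(5)) - 2))*62 + 130 = (21*((3 + (5 + 5)) - 2))*62 + 130 = (21*((3 + 10) - 2))*62 + 130 = (21*(13 - 2))*62 + 130 = (21*11)*62 + 130 = 231*62 + 130 = 14322 + 130 = 14452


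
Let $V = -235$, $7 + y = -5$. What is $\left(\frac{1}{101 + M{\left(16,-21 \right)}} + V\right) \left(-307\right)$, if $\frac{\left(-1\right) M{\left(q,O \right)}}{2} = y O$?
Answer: $\frac{29074742}{403} \approx 72146.0$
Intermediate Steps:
$y = -12$ ($y = -7 - 5 = -12$)
$M{\left(q,O \right)} = 24 O$ ($M{\left(q,O \right)} = - 2 \left(- 12 O\right) = 24 O$)
$\left(\frac{1}{101 + M{\left(16,-21 \right)}} + V\right) \left(-307\right) = \left(\frac{1}{101 + 24 \left(-21\right)} - 235\right) \left(-307\right) = \left(\frac{1}{101 - 504} - 235\right) \left(-307\right) = \left(\frac{1}{-403} - 235\right) \left(-307\right) = \left(- \frac{1}{403} - 235\right) \left(-307\right) = \left(- \frac{94706}{403}\right) \left(-307\right) = \frac{29074742}{403}$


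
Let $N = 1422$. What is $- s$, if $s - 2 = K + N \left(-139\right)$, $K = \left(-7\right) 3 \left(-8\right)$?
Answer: $197488$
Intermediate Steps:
$K = 168$ ($K = \left(-21\right) \left(-8\right) = 168$)
$s = -197488$ ($s = 2 + \left(168 + 1422 \left(-139\right)\right) = 2 + \left(168 - 197658\right) = 2 - 197490 = -197488$)
$- s = \left(-1\right) \left(-197488\right) = 197488$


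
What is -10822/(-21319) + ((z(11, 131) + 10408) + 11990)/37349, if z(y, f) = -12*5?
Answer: 51789100/46837843 ≈ 1.1057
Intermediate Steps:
z(y, f) = -60
-10822/(-21319) + ((z(11, 131) + 10408) + 11990)/37349 = -10822/(-21319) + ((-60 + 10408) + 11990)/37349 = -10822*(-1/21319) + (10348 + 11990)*(1/37349) = 10822/21319 + 22338*(1/37349) = 10822/21319 + 1314/2197 = 51789100/46837843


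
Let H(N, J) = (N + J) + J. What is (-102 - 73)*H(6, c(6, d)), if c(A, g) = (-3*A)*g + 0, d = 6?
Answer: 36750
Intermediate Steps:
c(A, g) = -3*A*g (c(A, g) = -3*A*g + 0 = -3*A*g)
H(N, J) = N + 2*J (H(N, J) = (J + N) + J = N + 2*J)
(-102 - 73)*H(6, c(6, d)) = (-102 - 73)*(6 + 2*(-3*6*6)) = -175*(6 + 2*(-108)) = -175*(6 - 216) = -175*(-210) = 36750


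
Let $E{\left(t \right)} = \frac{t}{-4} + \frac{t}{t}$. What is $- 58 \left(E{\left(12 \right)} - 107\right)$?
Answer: $6322$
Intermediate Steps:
$E{\left(t \right)} = 1 - \frac{t}{4}$ ($E{\left(t \right)} = t \left(- \frac{1}{4}\right) + 1 = - \frac{t}{4} + 1 = 1 - \frac{t}{4}$)
$- 58 \left(E{\left(12 \right)} - 107\right) = - 58 \left(\left(1 - 3\right) - 107\right) = - 58 \left(-2 - 107\right) = \left(-58\right) \left(-109\right) = 6322$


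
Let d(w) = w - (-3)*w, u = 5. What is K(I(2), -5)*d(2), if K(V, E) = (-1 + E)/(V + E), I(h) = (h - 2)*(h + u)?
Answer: 48/5 ≈ 9.6000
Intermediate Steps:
I(h) = (-2 + h)*(5 + h) (I(h) = (h - 2)*(h + 5) = (-2 + h)*(5 + h))
K(V, E) = (-1 + E)/(E + V)
d(w) = 4*w (d(w) = w + 3*w = 4*w)
K(I(2), -5)*d(2) = ((-1 - 5)/(-5 + (-10 + 2**2 + 3*2)))*(4*2) = (-6/(-5 + (-10 + 4 + 6)))*8 = (-6/(-5 + 0))*8 = (-6/(-5))*8 = -1/5*(-6)*8 = (6/5)*8 = 48/5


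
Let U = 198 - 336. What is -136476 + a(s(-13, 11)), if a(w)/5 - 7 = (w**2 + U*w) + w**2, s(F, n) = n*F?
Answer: 166719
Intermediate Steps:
U = -138
s(F, n) = F*n
a(w) = 35 - 690*w + 10*w**2 (a(w) = 35 + 5*((w**2 - 138*w) + w**2) = 35 + 5*(-138*w + 2*w**2) = 35 + (-690*w + 10*w**2) = 35 - 690*w + 10*w**2)
-136476 + a(s(-13, 11)) = -136476 + (35 - (-8970)*11 + 10*(-13*11)**2) = -136476 + (35 - 690*(-143) + 10*(-143)**2) = -136476 + (35 + 98670 + 10*20449) = -136476 + (35 + 98670 + 204490) = -136476 + 303195 = 166719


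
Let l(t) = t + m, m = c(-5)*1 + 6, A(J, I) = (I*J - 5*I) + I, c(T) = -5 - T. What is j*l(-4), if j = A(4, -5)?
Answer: 0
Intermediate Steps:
A(J, I) = -4*I + I*J (A(J, I) = (-5*I + I*J) + I = -4*I + I*J)
m = 6 (m = (-5 - 1*(-5))*1 + 6 = (-5 + 5)*1 + 6 = 0*1 + 6 = 0 + 6 = 6)
j = 0 (j = -5*(-4 + 4) = -5*0 = 0)
l(t) = 6 + t (l(t) = t + 6 = 6 + t)
j*l(-4) = 0*(6 - 4) = 0*2 = 0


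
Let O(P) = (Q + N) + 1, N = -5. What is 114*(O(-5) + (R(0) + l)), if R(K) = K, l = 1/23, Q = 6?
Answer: 5358/23 ≈ 232.96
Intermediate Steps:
l = 1/23 ≈ 0.043478
O(P) = 2 (O(P) = (6 - 5) + 1 = 1 + 1 = 2)
114*(O(-5) + (R(0) + l)) = 114*(2 + (0 + 1/23)) = 114*(2 + 1/23) = 114*(47/23) = 5358/23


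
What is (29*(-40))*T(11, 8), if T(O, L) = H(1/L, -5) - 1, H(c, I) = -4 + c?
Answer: 5655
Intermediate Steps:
T(O, L) = -5 + 1/L (T(O, L) = (-4 + 1/L) - 1 = -5 + 1/L)
(29*(-40))*T(11, 8) = (29*(-40))*(-5 + 1/8) = -1160*(-5 + ⅛) = -1160*(-39/8) = 5655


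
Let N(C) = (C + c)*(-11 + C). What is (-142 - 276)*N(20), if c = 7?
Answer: -101574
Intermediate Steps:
N(C) = (-11 + C)*(7 + C) (N(C) = (C + 7)*(-11 + C) = (7 + C)*(-11 + C) = (-11 + C)*(7 + C))
(-142 - 276)*N(20) = (-142 - 276)*(-77 + 20² - 4*20) = -418*(-77 + 400 - 80) = -418*243 = -101574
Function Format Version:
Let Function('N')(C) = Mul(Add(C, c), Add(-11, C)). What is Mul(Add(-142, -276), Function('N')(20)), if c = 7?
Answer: -101574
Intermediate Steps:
Function('N')(C) = Mul(Add(-11, C), Add(7, C)) (Function('N')(C) = Mul(Add(C, 7), Add(-11, C)) = Mul(Add(7, C), Add(-11, C)) = Mul(Add(-11, C), Add(7, C)))
Mul(Add(-142, -276), Function('N')(20)) = Mul(Add(-142, -276), Add(-77, Pow(20, 2), Mul(-4, 20))) = Mul(-418, Add(-77, 400, -80)) = Mul(-418, 243) = -101574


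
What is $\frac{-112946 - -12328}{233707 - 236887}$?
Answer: $\frac{50309}{1590} \approx 31.641$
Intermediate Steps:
$\frac{-112946 - -12328}{233707 - 236887} = \frac{-112946 + 12328}{-3180} = \left(-100618\right) \left(- \frac{1}{3180}\right) = \frac{50309}{1590}$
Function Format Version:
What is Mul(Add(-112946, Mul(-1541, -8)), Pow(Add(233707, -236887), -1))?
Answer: Rational(50309, 1590) ≈ 31.641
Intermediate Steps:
Mul(Add(-112946, Mul(-1541, -8)), Pow(Add(233707, -236887), -1)) = Mul(Add(-112946, 12328), Pow(-3180, -1)) = Mul(-100618, Rational(-1, 3180)) = Rational(50309, 1590)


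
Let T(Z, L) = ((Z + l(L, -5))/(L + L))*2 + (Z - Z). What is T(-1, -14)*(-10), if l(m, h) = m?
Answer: -75/7 ≈ -10.714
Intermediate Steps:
T(Z, L) = (L + Z)/L (T(Z, L) = ((Z + L)/(L + L))*2 + (Z - Z) = ((L + Z)/((2*L)))*2 + 0 = ((L + Z)*(1/(2*L)))*2 + 0 = ((L + Z)/(2*L))*2 + 0 = (L + Z)/L + 0 = (L + Z)/L)
T(-1, -14)*(-10) = ((-14 - 1)/(-14))*(-10) = -1/14*(-15)*(-10) = (15/14)*(-10) = -75/7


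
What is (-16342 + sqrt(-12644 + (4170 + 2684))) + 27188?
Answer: 10846 + I*sqrt(5790) ≈ 10846.0 + 76.092*I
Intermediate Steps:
(-16342 + sqrt(-12644 + (4170 + 2684))) + 27188 = (-16342 + sqrt(-12644 + 6854)) + 27188 = (-16342 + sqrt(-5790)) + 27188 = (-16342 + I*sqrt(5790)) + 27188 = 10846 + I*sqrt(5790)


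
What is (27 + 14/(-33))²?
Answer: 769129/1089 ≈ 706.27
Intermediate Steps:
(27 + 14/(-33))² = (27 + 14*(-1/33))² = (27 - 14/33)² = (877/33)² = 769129/1089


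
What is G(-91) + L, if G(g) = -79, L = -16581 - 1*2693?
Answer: -19353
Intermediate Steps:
L = -19274 (L = -16581 - 2693 = -19274)
G(-91) + L = -79 - 19274 = -19353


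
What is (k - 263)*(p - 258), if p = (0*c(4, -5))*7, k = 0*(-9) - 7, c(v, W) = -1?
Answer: 69660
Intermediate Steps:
k = -7 (k = 0 - 7 = -7)
p = 0 (p = (0*(-1))*7 = 0*7 = 0)
(k - 263)*(p - 258) = (-7 - 263)*(0 - 258) = -270*(-258) = 69660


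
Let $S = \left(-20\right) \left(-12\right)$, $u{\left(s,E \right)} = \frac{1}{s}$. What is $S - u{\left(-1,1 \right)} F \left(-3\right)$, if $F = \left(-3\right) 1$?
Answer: $249$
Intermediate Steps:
$F = -3$
$S = 240$
$S - u{\left(-1,1 \right)} F \left(-3\right) = 240 - \frac{1}{-1} \left(-3\right) \left(-3\right) = 240 - \left(-1\right) \left(-3\right) \left(-3\right) = 240 - 3 \left(-3\right) = 240 - -9 = 240 + 9 = 249$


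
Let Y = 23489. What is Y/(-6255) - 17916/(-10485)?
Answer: -2982613/1457415 ≈ -2.0465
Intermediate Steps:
Y/(-6255) - 17916/(-10485) = 23489/(-6255) - 17916/(-10485) = 23489*(-1/6255) - 17916*(-1/10485) = -23489/6255 + 5972/3495 = -2982613/1457415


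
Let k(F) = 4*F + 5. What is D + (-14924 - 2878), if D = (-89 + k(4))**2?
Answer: -13178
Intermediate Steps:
k(F) = 5 + 4*F
D = 4624 (D = (-89 + (5 + 4*4))**2 = (-89 + (5 + 16))**2 = (-89 + 21)**2 = (-68)**2 = 4624)
D + (-14924 - 2878) = 4624 + (-14924 - 2878) = 4624 - 17802 = -13178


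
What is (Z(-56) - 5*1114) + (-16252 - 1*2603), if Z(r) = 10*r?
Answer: -24985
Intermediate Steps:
(Z(-56) - 5*1114) + (-16252 - 1*2603) = (10*(-56) - 5*1114) + (-16252 - 1*2603) = (-560 - 5570) + (-16252 - 2603) = -6130 - 18855 = -24985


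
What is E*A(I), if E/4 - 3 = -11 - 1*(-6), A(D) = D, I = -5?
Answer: 40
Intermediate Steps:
E = -8 (E = 12 + 4*(-11 - 1*(-6)) = 12 + 4*(-11 + 6) = 12 + 4*(-5) = 12 - 20 = -8)
E*A(I) = -8*(-5) = 40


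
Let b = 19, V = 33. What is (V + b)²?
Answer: 2704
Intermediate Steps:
(V + b)² = (33 + 19)² = 52² = 2704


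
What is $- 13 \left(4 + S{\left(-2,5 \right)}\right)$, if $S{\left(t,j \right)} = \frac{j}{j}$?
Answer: $-65$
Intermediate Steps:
$S{\left(t,j \right)} = 1$
$- 13 \left(4 + S{\left(-2,5 \right)}\right) = - 13 \left(4 + 1\right) = \left(-13\right) 5 = -65$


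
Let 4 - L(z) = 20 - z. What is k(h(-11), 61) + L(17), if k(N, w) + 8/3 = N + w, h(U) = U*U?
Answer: 541/3 ≈ 180.33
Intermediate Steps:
h(U) = U²
k(N, w) = -8/3 + N + w (k(N, w) = -8/3 + (N + w) = -8/3 + N + w)
L(z) = -16 + z (L(z) = 4 - (20 - z) = 4 + (-20 + z) = -16 + z)
k(h(-11), 61) + L(17) = (-8/3 + (-11)² + 61) + (-16 + 17) = (-8/3 + 121 + 61) + 1 = 538/3 + 1 = 541/3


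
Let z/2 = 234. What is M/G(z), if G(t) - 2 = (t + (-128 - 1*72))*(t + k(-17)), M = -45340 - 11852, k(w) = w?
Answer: -9532/20145 ≈ -0.47317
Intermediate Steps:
z = 468 (z = 2*234 = 468)
M = -57192
G(t) = 2 + (-200 + t)*(-17 + t) (G(t) = 2 + (t + (-128 - 1*72))*(t - 17) = 2 + (t + (-128 - 72))*(-17 + t) = 2 + (t - 200)*(-17 + t) = 2 + (-200 + t)*(-17 + t))
M/G(z) = -57192/(3402 + 468² - 217*468) = -57192/(3402 + 219024 - 101556) = -57192/120870 = -57192*1/120870 = -9532/20145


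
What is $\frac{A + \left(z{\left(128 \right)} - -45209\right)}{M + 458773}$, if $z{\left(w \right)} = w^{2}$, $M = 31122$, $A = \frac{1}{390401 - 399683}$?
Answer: $\frac{114341245}{909441078} \approx 0.12573$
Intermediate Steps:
$A = - \frac{1}{9282}$ ($A = \frac{1}{-9282} = - \frac{1}{9282} \approx -0.00010774$)
$\frac{A + \left(z{\left(128 \right)} - -45209\right)}{M + 458773} = \frac{- \frac{1}{9282} + \left(128^{2} - -45209\right)}{31122 + 458773} = \frac{- \frac{1}{9282} + \left(16384 + \left(-13658 + 58867\right)\right)}{489895} = \left(- \frac{1}{9282} + \left(16384 + 45209\right)\right) \frac{1}{489895} = \left(- \frac{1}{9282} + 61593\right) \frac{1}{489895} = \frac{571706225}{9282} \cdot \frac{1}{489895} = \frac{114341245}{909441078}$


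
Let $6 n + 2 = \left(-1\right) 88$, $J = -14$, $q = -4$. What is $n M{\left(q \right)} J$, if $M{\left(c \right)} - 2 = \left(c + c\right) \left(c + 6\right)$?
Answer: $-2940$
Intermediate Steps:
$M{\left(c \right)} = 2 + 2 c \left(6 + c\right)$ ($M{\left(c \right)} = 2 + \left(c + c\right) \left(c + 6\right) = 2 + 2 c \left(6 + c\right)$)
$n = -15$ ($n = - \frac{1}{3} + \frac{\left(-1\right) 88}{6} = - \frac{1}{3} + \frac{1}{6} \left(-88\right) = - \frac{1}{3} - \frac{44}{3} = -15$)
$n M{\left(q \right)} J = - 15 \left(2 + 2 \left(-4\right)^{2} + 12 \left(-4\right)\right) \left(-14\right) = - 15 \left(2 + 2 \cdot 16 - 48\right) \left(-14\right) = - 15 \left(2 + 32 - 48\right) \left(-14\right) = \left(-15\right) \left(-14\right) \left(-14\right) = 210 \left(-14\right) = -2940$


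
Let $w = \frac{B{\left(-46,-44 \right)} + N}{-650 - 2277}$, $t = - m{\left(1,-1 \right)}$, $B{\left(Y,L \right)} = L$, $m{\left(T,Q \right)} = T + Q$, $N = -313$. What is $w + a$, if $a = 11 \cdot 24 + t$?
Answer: $\frac{773085}{2927} \approx 264.12$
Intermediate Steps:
$m{\left(T,Q \right)} = Q + T$
$t = 0$ ($t = - (-1 + 1) = \left(-1\right) 0 = 0$)
$w = \frac{357}{2927}$ ($w = \frac{-44 - 313}{-650 - 2277} = - \frac{357}{-2927} = \left(-357\right) \left(- \frac{1}{2927}\right) = \frac{357}{2927} \approx 0.12197$)
$a = 264$ ($a = 11 \cdot 24 + 0 = 264 + 0 = 264$)
$w + a = \frac{357}{2927} + 264 = \frac{773085}{2927}$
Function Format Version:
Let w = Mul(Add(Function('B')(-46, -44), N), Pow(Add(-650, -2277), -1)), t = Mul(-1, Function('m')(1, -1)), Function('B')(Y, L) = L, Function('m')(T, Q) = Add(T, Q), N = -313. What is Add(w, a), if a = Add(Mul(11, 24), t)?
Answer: Rational(773085, 2927) ≈ 264.12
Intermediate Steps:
Function('m')(T, Q) = Add(Q, T)
t = 0 (t = Mul(-1, Add(-1, 1)) = Mul(-1, 0) = 0)
w = Rational(357, 2927) (w = Mul(Add(-44, -313), Pow(Add(-650, -2277), -1)) = Mul(-357, Pow(-2927, -1)) = Mul(-357, Rational(-1, 2927)) = Rational(357, 2927) ≈ 0.12197)
a = 264 (a = Add(Mul(11, 24), 0) = Add(264, 0) = 264)
Add(w, a) = Add(Rational(357, 2927), 264) = Rational(773085, 2927)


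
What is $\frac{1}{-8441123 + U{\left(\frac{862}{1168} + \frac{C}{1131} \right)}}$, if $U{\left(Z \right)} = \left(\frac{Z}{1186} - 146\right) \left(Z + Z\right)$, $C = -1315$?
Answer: $- \frac{258705461671488}{2183732541926816310647} \approx -1.1847 \cdot 10^{-7}$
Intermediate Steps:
$U{\left(Z \right)} = 2 Z \left(-146 + \frac{Z}{1186}\right)$ ($U{\left(Z \right)} = \left(Z \frac{1}{1186} - 146\right) 2 Z = \left(\frac{Z}{1186} - 146\right) 2 Z = \left(-146 + \frac{Z}{1186}\right) 2 Z = 2 Z \left(-146 + \frac{Z}{1186}\right)$)
$\frac{1}{-8441123 + U{\left(\frac{862}{1168} + \frac{C}{1131} \right)}} = \frac{1}{-8441123 + \frac{\left(\frac{862}{1168} - \frac{1315}{1131}\right) \left(-173156 + \left(\frac{862}{1168} - \frac{1315}{1131}\right)\right)}{593}} = \frac{1}{-8441123 + \frac{\left(862 \cdot \frac{1}{1168} - \frac{1315}{1131}\right) \left(-173156 + \left(862 \cdot \frac{1}{1168} - \frac{1315}{1131}\right)\right)}{593}} = \frac{1}{-8441123 + \frac{\left(\frac{431}{584} - \frac{1315}{1131}\right) \left(-173156 + \left(\frac{431}{584} - \frac{1315}{1131}\right)\right)}{593}} = \frac{1}{-8441123 + \frac{1}{593} \left(- \frac{280499}{660504}\right) \left(-173156 - \frac{280499}{660504}\right)} = \frac{1}{-8441123 + \frac{1}{593} \left(- \frac{280499}{660504}\right) \left(- \frac{114370511123}{660504}\right)} = \frac{1}{-8441123 + \frac{32080813999490377}{258705461671488}} = \frac{1}{- \frac{2183732541926816310647}{258705461671488}} = - \frac{258705461671488}{2183732541926816310647}$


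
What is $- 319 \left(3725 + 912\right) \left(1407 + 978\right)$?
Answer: $-3527899155$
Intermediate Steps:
$- 319 \left(3725 + 912\right) \left(1407 + 978\right) = - 319 \cdot 4637 \cdot 2385 = \left(-319\right) 11059245 = -3527899155$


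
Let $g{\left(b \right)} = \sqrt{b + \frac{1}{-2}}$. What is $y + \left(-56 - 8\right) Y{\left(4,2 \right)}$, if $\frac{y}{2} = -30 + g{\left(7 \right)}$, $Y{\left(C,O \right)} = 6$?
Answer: $-444 + \sqrt{26} \approx -438.9$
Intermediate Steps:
$g{\left(b \right)} = \sqrt{- \frac{1}{2} + b}$ ($g{\left(b \right)} = \sqrt{b - \frac{1}{2}} = \sqrt{- \frac{1}{2} + b}$)
$y = -60 + \sqrt{26}$ ($y = 2 \left(-30 + \frac{\sqrt{-2 + 4 \cdot 7}}{2}\right) = 2 \left(-30 + \frac{\sqrt{-2 + 28}}{2}\right) = 2 \left(-30 + \frac{\sqrt{26}}{2}\right) = -60 + \sqrt{26} \approx -54.901$)
$y + \left(-56 - 8\right) Y{\left(4,2 \right)} = \left(-60 + \sqrt{26}\right) + \left(-56 - 8\right) 6 = \left(-60 + \sqrt{26}\right) - 384 = -444 + \sqrt{26}$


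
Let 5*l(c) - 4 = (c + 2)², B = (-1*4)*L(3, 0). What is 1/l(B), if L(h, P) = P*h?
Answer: 5/8 ≈ 0.62500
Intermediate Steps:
B = 0 (B = (-1*4)*(0*3) = -4*0 = 0)
l(c) = ⅘ + (2 + c)²/5 (l(c) = ⅘ + (c + 2)²/5 = ⅘ + (2 + c)²/5)
1/l(B) = 1/(⅘ + (2 + 0)²/5) = 1/(⅘ + (⅕)*2²) = 1/(⅘ + (⅕)*4) = 1/(⅘ + ⅘) = 1/(8/5) = 5/8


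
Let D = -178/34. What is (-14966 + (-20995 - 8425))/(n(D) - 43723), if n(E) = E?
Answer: 377281/371690 ≈ 1.0150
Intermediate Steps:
D = -89/17 (D = -178*1/34 = -89/17 ≈ -5.2353)
(-14966 + (-20995 - 8425))/(n(D) - 43723) = (-14966 + (-20995 - 8425))/(-89/17 - 43723) = (-14966 - 29420)/(-743380/17) = -44386*(-17/743380) = 377281/371690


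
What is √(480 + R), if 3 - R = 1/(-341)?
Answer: 4*√3510254/341 ≈ 21.977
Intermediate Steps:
R = 1024/341 (R = 3 - 1/(-341) = 3 - 1*(-1/341) = 3 + 1/341 = 1024/341 ≈ 3.0029)
√(480 + R) = √(480 + 1024/341) = √(164704/341) = 4*√3510254/341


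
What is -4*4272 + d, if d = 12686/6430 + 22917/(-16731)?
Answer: -306377964314/17930055 ≈ -17087.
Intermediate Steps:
d = 10815526/17930055 (d = 12686*(1/6430) + 22917*(-1/16731) = 6343/3215 - 7639/5577 = 10815526/17930055 ≈ 0.60321)
-4*4272 + d = -4*4272 + 10815526/17930055 = -17088 + 10815526/17930055 = -306377964314/17930055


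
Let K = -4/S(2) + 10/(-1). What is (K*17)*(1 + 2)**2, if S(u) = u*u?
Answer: -1683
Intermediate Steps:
S(u) = u**2
K = -11 (K = -4/(2**2) + 10/(-1) = -4/4 + 10*(-1) = -4*1/4 - 10 = -1 - 10 = -11)
(K*17)*(1 + 2)**2 = (-11*17)*(1 + 2)**2 = -187*3**2 = -187*9 = -1683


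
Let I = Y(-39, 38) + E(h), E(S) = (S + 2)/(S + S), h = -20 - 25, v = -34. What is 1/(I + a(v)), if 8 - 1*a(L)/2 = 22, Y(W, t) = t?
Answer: 90/943 ≈ 0.095440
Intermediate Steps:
a(L) = -28 (a(L) = 16 - 2*22 = 16 - 44 = -28)
h = -45
E(S) = (2 + S)/(2*S) (E(S) = (2 + S)/((2*S)) = (2 + S)*(1/(2*S)) = (2 + S)/(2*S))
I = 3463/90 (I = 38 + (½)*(2 - 45)/(-45) = 38 + (½)*(-1/45)*(-43) = 38 + 43/90 = 3463/90 ≈ 38.478)
1/(I + a(v)) = 1/(3463/90 - 28) = 1/(943/90) = 90/943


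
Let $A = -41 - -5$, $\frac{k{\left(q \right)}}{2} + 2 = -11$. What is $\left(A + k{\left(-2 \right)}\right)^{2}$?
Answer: $3844$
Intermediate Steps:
$k{\left(q \right)} = -26$ ($k{\left(q \right)} = -4 + 2 \left(-11\right) = -4 - 22 = -26$)
$A = -36$ ($A = -41 + 5 = -36$)
$\left(A + k{\left(-2 \right)}\right)^{2} = \left(-36 - 26\right)^{2} = \left(-62\right)^{2} = 3844$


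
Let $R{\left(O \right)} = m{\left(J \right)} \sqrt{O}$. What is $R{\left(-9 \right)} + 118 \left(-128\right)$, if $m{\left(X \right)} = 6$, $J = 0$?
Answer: $-15104 + 18 i \approx -15104.0 + 18.0 i$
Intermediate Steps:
$R{\left(O \right)} = 6 \sqrt{O}$
$R{\left(-9 \right)} + 118 \left(-128\right) = 6 \sqrt{-9} + 118 \left(-128\right) = 6 \cdot 3 i - 15104 = 18 i - 15104 = -15104 + 18 i$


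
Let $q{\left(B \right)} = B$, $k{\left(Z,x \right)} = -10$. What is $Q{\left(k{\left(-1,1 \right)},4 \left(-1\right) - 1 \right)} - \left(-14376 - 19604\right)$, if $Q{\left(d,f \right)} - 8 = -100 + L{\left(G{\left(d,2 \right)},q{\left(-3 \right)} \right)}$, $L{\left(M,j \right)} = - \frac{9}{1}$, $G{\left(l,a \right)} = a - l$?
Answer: $33879$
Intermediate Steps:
$L{\left(M,j \right)} = -9$ ($L{\left(M,j \right)} = \left(-9\right) 1 = -9$)
$Q{\left(d,f \right)} = -101$ ($Q{\left(d,f \right)} = 8 - 109 = -101$)
$Q{\left(k{\left(-1,1 \right)},4 \left(-1\right) - 1 \right)} - \left(-14376 - 19604\right) = -101 - \left(-14376 - 19604\right) = -101 - -33980 = -101 + 33980 = 33879$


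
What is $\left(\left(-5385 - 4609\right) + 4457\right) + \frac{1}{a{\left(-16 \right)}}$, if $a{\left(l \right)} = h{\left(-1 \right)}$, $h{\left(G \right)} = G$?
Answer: $-5538$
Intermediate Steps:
$a{\left(l \right)} = -1$
$\left(\left(-5385 - 4609\right) + 4457\right) + \frac{1}{a{\left(-16 \right)}} = \left(\left(-5385 - 4609\right) + 4457\right) + \frac{1}{-1} = \left(-9994 + 4457\right) - 1 = -5537 - 1 = -5538$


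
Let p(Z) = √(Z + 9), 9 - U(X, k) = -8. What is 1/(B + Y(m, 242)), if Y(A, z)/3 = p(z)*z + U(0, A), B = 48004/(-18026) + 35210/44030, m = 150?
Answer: -35891599271239/96633207131515068685 + 96418703571987*√251/17569674023911830670 ≈ 8.6572e-5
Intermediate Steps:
U(X, k) = 17 (U(X, k) = 9 - 1*(-8) = 9 + 8 = 17)
p(Z) = √(9 + Z)
B = -10563719/5669177 (B = 48004*(-1/18026) + 35210*(1/44030) = -24002/9013 + 503/629 = -10563719/5669177 ≈ -1.8634)
Y(A, z) = 51 + 3*z*√(9 + z) (Y(A, z) = 3*(√(9 + z)*z + 17) = 3*(z*√(9 + z) + 17) = 3*(17 + z*√(9 + z)) = 51 + 3*z*√(9 + z))
1/(B + Y(m, 242)) = 1/(-10563719/5669177 + (51 + 3*242*√(9 + 242))) = 1/(-10563719/5669177 + (51 + 3*242*√251)) = 1/(-10563719/5669177 + (51 + 726*√251)) = 1/(278564308/5669177 + 726*√251)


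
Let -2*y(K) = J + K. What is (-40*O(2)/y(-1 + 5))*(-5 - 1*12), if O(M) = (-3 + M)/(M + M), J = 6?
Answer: 34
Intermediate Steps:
O(M) = (-3 + M)/(2*M) (O(M) = (-3 + M)/((2*M)) = (-3 + M)*(1/(2*M)) = (-3 + M)/(2*M))
y(K) = -3 - K/2 (y(K) = -(6 + K)/2 = -3 - K/2)
(-40*O(2)/y(-1 + 5))*(-5 - 1*12) = (-40*(½)*(-3 + 2)/2/(-3 - (-1 + 5)/2))*(-5 - 1*12) = (-40*(½)*(½)*(-1)/(-3 - ½*4))*(-5 - 12) = -(-10)/(-3 - 2)*(-17) = -(-10)/(-5)*(-17) = -(-10)*(-1)/5*(-17) = -40*1/20*(-17) = -2*(-17) = 34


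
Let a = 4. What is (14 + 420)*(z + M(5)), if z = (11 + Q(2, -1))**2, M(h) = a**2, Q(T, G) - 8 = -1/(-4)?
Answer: 1342145/8 ≈ 1.6777e+5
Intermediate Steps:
Q(T, G) = 33/4 (Q(T, G) = 8 - 1/(-4) = 8 - 1*(-1/4) = 8 + 1/4 = 33/4)
M(h) = 16 (M(h) = 4**2 = 16)
z = 5929/16 (z = (11 + 33/4)**2 = (77/4)**2 = 5929/16 ≈ 370.56)
(14 + 420)*(z + M(5)) = (14 + 420)*(5929/16 + 16) = 434*(6185/16) = 1342145/8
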